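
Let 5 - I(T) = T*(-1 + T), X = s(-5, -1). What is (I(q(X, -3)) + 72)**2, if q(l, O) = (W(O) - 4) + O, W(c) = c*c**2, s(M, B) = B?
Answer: 1238769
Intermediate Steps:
X = -1
W(c) = c**3
q(l, O) = -4 + O + O**3 (q(l, O) = (O**3 - 4) + O = (-4 + O**3) + O = -4 + O + O**3)
I(T) = 5 - T*(-1 + T)
(I(q(X, -3)) + 72)**2 = ((5 + (-4 - 3 + (-3)**3) - (-4 - 3 + (-3)**3)**2) + 72)**2 = ((5 + (-4 - 3 - 27) - (-4 - 3 - 27)**2) + 72)**2 = ((5 - 34 - 1*(-34)**2) + 72)**2 = ((5 - 34 - 1*1156) + 72)**2 = ((5 - 34 - 1156) + 72)**2 = (-1185 + 72)**2 = (-1113)**2 = 1238769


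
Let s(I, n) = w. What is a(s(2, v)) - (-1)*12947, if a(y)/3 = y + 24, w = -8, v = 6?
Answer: 12995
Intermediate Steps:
s(I, n) = -8
a(y) = 72 + 3*y (a(y) = 3*(y + 24) = 3*(24 + y) = 72 + 3*y)
a(s(2, v)) - (-1)*12947 = (72 + 3*(-8)) - (-1)*12947 = (72 - 24) - 1*(-12947) = 48 + 12947 = 12995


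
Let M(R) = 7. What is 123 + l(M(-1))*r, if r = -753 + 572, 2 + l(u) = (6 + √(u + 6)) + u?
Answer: -1868 - 181*√13 ≈ -2520.6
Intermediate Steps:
l(u) = 4 + u + √(6 + u) (l(u) = -2 + ((6 + √(u + 6)) + u) = -2 + ((6 + √(6 + u)) + u) = -2 + (6 + u + √(6 + u)) = 4 + u + √(6 + u))
r = -181
123 + l(M(-1))*r = 123 + (4 + 7 + √(6 + 7))*(-181) = 123 + (4 + 7 + √13)*(-181) = 123 + (11 + √13)*(-181) = 123 + (-1991 - 181*√13) = -1868 - 181*√13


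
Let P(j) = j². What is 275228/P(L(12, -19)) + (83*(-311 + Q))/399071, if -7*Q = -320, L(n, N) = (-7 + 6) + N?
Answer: 192196734979/279349700 ≈ 688.01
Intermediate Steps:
L(n, N) = -1 + N
Q = 320/7 (Q = -⅐*(-320) = 320/7 ≈ 45.714)
275228/P(L(12, -19)) + (83*(-311 + Q))/399071 = 275228/((-1 - 19)²) + (83*(-311 + 320/7))/399071 = 275228/((-20)²) + (83*(-1857/7))*(1/399071) = 275228/400 - 154131/7*1/399071 = 275228*(1/400) - 154131/2793497 = 68807/100 - 154131/2793497 = 192196734979/279349700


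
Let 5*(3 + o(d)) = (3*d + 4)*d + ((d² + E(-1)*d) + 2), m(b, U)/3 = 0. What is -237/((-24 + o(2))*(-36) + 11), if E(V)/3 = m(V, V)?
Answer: -1185/3979 ≈ -0.29781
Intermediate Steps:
m(b, U) = 0 (m(b, U) = 3*0 = 0)
E(V) = 0 (E(V) = 3*0 = 0)
o(d) = -13/5 + d²/5 + d*(4 + 3*d)/5 (o(d) = -3 + ((3*d + 4)*d + ((d² + 0*d) + 2))/5 = -3 + ((4 + 3*d)*d + ((d² + 0) + 2))/5 = -3 + (d*(4 + 3*d) + (d² + 2))/5 = -3 + (d*(4 + 3*d) + (2 + d²))/5 = -3 + (2 + d² + d*(4 + 3*d))/5 = -3 + (⅖ + d²/5 + d*(4 + 3*d)/5) = -13/5 + d²/5 + d*(4 + 3*d)/5)
-237/((-24 + o(2))*(-36) + 11) = -237/((-24 + (-13/5 + (⅘)*2 + (⅘)*2²))*(-36) + 11) = -237/((-24 + (-13/5 + 8/5 + (⅘)*4))*(-36) + 11) = -237/((-24 + (-13/5 + 8/5 + 16/5))*(-36) + 11) = -237/((-24 + 11/5)*(-36) + 11) = -237/(-109/5*(-36) + 11) = -237/(3924/5 + 11) = -237/3979/5 = -237*5/3979 = -1185/3979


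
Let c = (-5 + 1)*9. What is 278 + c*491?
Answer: -17398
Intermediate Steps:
c = -36 (c = -4*9 = -36)
278 + c*491 = 278 - 36*491 = 278 - 17676 = -17398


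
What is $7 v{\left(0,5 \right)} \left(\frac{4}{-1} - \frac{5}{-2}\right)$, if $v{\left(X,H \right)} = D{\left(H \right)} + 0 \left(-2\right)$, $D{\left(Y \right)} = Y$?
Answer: $- \frac{105}{2} \approx -52.5$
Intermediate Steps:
$v{\left(X,H \right)} = H$ ($v{\left(X,H \right)} = H + 0 \left(-2\right) = H + 0 = H$)
$7 v{\left(0,5 \right)} \left(\frac{4}{-1} - \frac{5}{-2}\right) = 7 \cdot 5 \left(\frac{4}{-1} - \frac{5}{-2}\right) = 35 \left(4 \left(-1\right) - - \frac{5}{2}\right) = 35 \left(-4 + \frac{5}{2}\right) = 35 \left(- \frac{3}{2}\right) = - \frac{105}{2}$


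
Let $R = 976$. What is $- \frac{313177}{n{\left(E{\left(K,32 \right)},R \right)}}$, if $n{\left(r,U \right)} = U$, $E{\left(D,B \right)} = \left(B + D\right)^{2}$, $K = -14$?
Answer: $- \frac{313177}{976} \approx -320.88$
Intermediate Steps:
$- \frac{313177}{n{\left(E{\left(K,32 \right)},R \right)}} = - \frac{313177}{976}$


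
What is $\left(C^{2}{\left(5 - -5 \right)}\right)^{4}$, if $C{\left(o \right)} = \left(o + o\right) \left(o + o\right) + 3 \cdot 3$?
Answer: $783044537099820227521$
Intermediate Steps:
$C{\left(o \right)} = 9 + 4 o^{2}$ ($C{\left(o \right)} = 2 o 2 o + 9 = 4 o^{2} + 9 = 9 + 4 o^{2}$)
$\left(C^{2}{\left(5 - -5 \right)}\right)^{4} = \left(\left(9 + 4 \left(5 - -5\right)^{2}\right)^{2}\right)^{4} = \left(\left(9 + 4 \left(5 + 5\right)^{2}\right)^{2}\right)^{4} = \left(\left(9 + 4 \cdot 10^{2}\right)^{2}\right)^{4} = \left(\left(9 + 4 \cdot 100\right)^{2}\right)^{4} = \left(\left(9 + 400\right)^{2}\right)^{4} = \left(409^{2}\right)^{4} = 167281^{4} = 783044537099820227521$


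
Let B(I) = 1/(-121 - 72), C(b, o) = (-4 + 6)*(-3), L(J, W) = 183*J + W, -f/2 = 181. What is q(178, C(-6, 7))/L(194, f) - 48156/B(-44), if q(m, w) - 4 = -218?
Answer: 163297477453/17570 ≈ 9.2941e+6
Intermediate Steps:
f = -362 (f = -2*181 = -362)
L(J, W) = W + 183*J
C(b, o) = -6 (C(b, o) = 2*(-3) = -6)
q(m, w) = -214 (q(m, w) = 4 - 218 = -214)
B(I) = -1/193 (B(I) = 1/(-193) = -1/193)
q(178, C(-6, 7))/L(194, f) - 48156/B(-44) = -214/(-362 + 183*194) - 48156/(-1/193) = -214/(-362 + 35502) - 48156*(-193) = -214/35140 + 9294108 = -214*1/35140 + 9294108 = -107/17570 + 9294108 = 163297477453/17570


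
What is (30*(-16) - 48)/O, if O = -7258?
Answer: 264/3629 ≈ 0.072747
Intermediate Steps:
(30*(-16) - 48)/O = (30*(-16) - 48)/(-7258) = (-480 - 48)*(-1/7258) = -528*(-1/7258) = 264/3629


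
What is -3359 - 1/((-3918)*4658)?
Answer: -61301897795/18250044 ≈ -3359.0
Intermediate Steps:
-3359 - 1/((-3918)*4658) = -3359 - (-1)/(3918*4658) = -3359 - 1*(-1/18250044) = -3359 + 1/18250044 = -61301897795/18250044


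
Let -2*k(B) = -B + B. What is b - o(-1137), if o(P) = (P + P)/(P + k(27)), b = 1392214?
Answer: 1392212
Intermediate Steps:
k(B) = 0 (k(B) = -(-B + B)/2 = -1/2*0 = 0)
o(P) = 2 (o(P) = (P + P)/(P + 0) = (2*P)/P = 2)
b - o(-1137) = 1392214 - 1*2 = 1392214 - 2 = 1392212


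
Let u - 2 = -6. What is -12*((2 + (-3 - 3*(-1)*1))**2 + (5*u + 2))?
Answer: 168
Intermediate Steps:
u = -4 (u = 2 - 6 = -4)
-12*((2 + (-3 - 3*(-1)*1))**2 + (5*u + 2)) = -12*((2 + (-3 - 3*(-1)*1))**2 + (5*(-4) + 2)) = -12*((2 + (-3 + 3*1))**2 + (-20 + 2)) = -12*((2 + (-3 + 3))**2 - 18) = -12*((2 + 0)**2 - 18) = -12*(2**2 - 18) = -12*(4 - 18) = -12*(-14) = 168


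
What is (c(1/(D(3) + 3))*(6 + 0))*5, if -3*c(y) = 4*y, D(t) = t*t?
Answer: -10/3 ≈ -3.3333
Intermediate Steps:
D(t) = t²
c(y) = -4*y/3
(c(1/(D(3) + 3))*(6 + 0))*5 = ((-4/(3*(3² + 3)))*(6 + 0))*5 = (-4/(3*(9 + 3))*6)*5 = (-4/3/12*6)*5 = (-4/3*1/12*6)*5 = -⅑*6*5 = -⅔*5 = -10/3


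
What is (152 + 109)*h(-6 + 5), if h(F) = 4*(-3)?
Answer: -3132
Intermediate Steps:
h(F) = -12
(152 + 109)*h(-6 + 5) = (152 + 109)*(-12) = 261*(-12) = -3132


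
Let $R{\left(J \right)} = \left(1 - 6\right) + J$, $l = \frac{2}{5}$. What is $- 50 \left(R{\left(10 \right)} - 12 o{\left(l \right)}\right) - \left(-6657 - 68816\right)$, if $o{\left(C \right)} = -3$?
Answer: $73423$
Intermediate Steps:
$l = \frac{2}{5}$ ($l = 2 \cdot \frac{1}{5} = \frac{2}{5} \approx 0.4$)
$R{\left(J \right)} = -5 + J$
$- 50 \left(R{\left(10 \right)} - 12 o{\left(l \right)}\right) - \left(-6657 - 68816\right) = - 50 \left(\left(-5 + 10\right) - -36\right) - \left(-6657 - 68816\right) = - 50 \left(5 + 36\right) - -75473 = \left(-50\right) 41 + 75473 = -2050 + 75473 = 73423$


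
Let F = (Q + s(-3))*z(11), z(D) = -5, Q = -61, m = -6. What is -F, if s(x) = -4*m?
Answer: -185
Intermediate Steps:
s(x) = 24 (s(x) = -4*(-6) = 24)
F = 185 (F = (-61 + 24)*(-5) = -37*(-5) = 185)
-F = -1*185 = -185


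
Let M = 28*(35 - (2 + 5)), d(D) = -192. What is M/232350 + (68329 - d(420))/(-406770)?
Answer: -173354963/1050144550 ≈ -0.16508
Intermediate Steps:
M = 784 (M = 28*(35 - 1*7) = 28*(35 - 7) = 28*28 = 784)
M/232350 + (68329 - d(420))/(-406770) = 784/232350 + (68329 - 1*(-192))/(-406770) = 784*(1/232350) + (68329 + 192)*(-1/406770) = 392/116175 + 68521*(-1/406770) = 392/116175 - 68521/406770 = -173354963/1050144550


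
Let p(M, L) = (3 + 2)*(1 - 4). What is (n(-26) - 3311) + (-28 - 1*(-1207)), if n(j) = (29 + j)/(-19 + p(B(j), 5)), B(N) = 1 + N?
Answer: -72491/34 ≈ -2132.1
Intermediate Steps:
p(M, L) = -15 (p(M, L) = 5*(-3) = -15)
n(j) = -29/34 - j/34 (n(j) = (29 + j)/(-19 - 15) = (29 + j)/(-34) = (29 + j)*(-1/34) = -29/34 - j/34)
(n(-26) - 3311) + (-28 - 1*(-1207)) = ((-29/34 - 1/34*(-26)) - 3311) + (-28 - 1*(-1207)) = ((-29/34 + 13/17) - 3311) + (-28 + 1207) = (-3/34 - 3311) + 1179 = -112577/34 + 1179 = -72491/34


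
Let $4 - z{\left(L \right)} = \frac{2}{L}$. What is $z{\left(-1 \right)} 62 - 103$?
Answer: $269$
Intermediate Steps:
$z{\left(L \right)} = 4 - \frac{2}{L}$
$z{\left(-1 \right)} 62 - 103 = \left(4 - \frac{2}{-1}\right) 62 - 103 = \left(4 - -2\right) 62 - 103 = \left(4 + 2\right) 62 - 103 = 6 \cdot 62 - 103 = 372 - 103 = 269$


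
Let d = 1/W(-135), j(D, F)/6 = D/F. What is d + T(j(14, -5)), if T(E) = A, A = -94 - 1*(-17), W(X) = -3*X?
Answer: -31184/405 ≈ -76.998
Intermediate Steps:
j(D, F) = 6*D/F (j(D, F) = 6*(D/F) = 6*D/F)
A = -77 (A = -94 + 17 = -77)
T(E) = -77
d = 1/405 (d = 1/(-3*(-135)) = 1/405 ≈ 0.0024691)
d + T(j(14, -5)) = 1/405 - 77 = -31184/405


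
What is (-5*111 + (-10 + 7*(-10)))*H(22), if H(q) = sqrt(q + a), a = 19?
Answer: -635*sqrt(41) ≈ -4066.0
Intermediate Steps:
H(q) = sqrt(19 + q) (H(q) = sqrt(q + 19) = sqrt(19 + q))
(-5*111 + (-10 + 7*(-10)))*H(22) = (-5*111 + (-10 + 7*(-10)))*sqrt(19 + 22) = (-555 + (-10 - 70))*sqrt(41) = (-555 - 80)*sqrt(41) = -635*sqrt(41)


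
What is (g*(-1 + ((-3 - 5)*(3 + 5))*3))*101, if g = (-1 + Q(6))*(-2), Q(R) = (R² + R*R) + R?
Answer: 3001922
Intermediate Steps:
Q(R) = R + 2*R² (Q(R) = (R² + R²) + R = 2*R² + R = R + 2*R²)
g = -154 (g = (-1 + 6*(1 + 2*6))*(-2) = (-1 + 6*(1 + 12))*(-2) = (-1 + 6*13)*(-2) = (-1 + 78)*(-2) = 77*(-2) = -154)
(g*(-1 + ((-3 - 5)*(3 + 5))*3))*101 = -154*(-1 + ((-3 - 5)*(3 + 5))*3)*101 = -154*(-1 - 8*8*3)*101 = -154*(-1 - 64*3)*101 = -154*(-1 - 192)*101 = -154*(-193)*101 = 29722*101 = 3001922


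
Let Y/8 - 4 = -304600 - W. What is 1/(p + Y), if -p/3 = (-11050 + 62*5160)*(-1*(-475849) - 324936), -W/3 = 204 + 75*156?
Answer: -1/139839646002 ≈ -7.1511e-12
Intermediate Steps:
W = -35712 (W = -3*(204 + 75*156) = -3*(204 + 11700) = -3*11904 = -35712)
p = -139837494930 (p = -3*(-11050 + 62*5160)*(-1*(-475849) - 324936) = -3*(-11050 + 319920)*(475849 - 324936) = -926610*150913 = -3*46612498310 = -139837494930)
Y = -2151072 (Y = 32 + 8*(-304600 - 1*(-35712)) = 32 + 8*(-304600 + 35712) = 32 + 8*(-268888) = 32 - 2151104 = -2151072)
1/(p + Y) = 1/(-139837494930 - 2151072) = 1/(-139839646002) = -1/139839646002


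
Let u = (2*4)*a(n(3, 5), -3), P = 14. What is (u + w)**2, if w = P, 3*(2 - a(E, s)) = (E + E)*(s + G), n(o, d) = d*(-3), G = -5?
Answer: 372100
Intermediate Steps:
n(o, d) = -3*d
a(E, s) = 2 - 2*E*(-5 + s)/3 (a(E, s) = 2 - (E + E)*(s - 5)/3 = 2 - 2*E*(-5 + s)/3)
w = 14
u = -624 (u = (2*4)*(2 + 10*(-3*5)/3 - 2/3*(-3*5)*(-3)) = 8*(2 + (10/3)*(-15) - 2/3*(-15)*(-3)) = 8*(2 - 50 - 30) = 8*(-78) = -624)
(u + w)**2 = (-624 + 14)**2 = (-610)**2 = 372100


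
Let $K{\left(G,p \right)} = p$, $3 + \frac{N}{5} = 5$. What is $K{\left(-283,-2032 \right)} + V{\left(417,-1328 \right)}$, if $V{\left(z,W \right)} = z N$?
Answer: $2138$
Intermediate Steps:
$N = 10$ ($N = -15 + 5 \cdot 5 = -15 + 25 = 10$)
$V{\left(z,W \right)} = 10 z$ ($V{\left(z,W \right)} = z 10 = 10 z$)
$K{\left(-283,-2032 \right)} + V{\left(417,-1328 \right)} = -2032 + 10 \cdot 417 = -2032 + 4170 = 2138$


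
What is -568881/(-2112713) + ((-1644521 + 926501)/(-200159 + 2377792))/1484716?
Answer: 459821376818058402/1707688254155209891 ≈ 0.26927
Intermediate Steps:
-568881/(-2112713) + ((-1644521 + 926501)/(-200159 + 2377792))/1484716 = -568881*(-1/2112713) - 718020/2177633*(1/1484716) = 568881/2112713 - 718020*1/2177633*(1/1484716) = 568881/2112713 - 718020/2177633*1/1484716 = 568881/2112713 - 179505/808291639307 = 459821376818058402/1707688254155209891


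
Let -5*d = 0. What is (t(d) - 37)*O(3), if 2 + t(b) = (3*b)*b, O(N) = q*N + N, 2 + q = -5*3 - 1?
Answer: 1989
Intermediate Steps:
d = 0 (d = -⅕*0 = 0)
q = -18 (q = -2 + (-5*3 - 1) = -2 + (-15 - 1) = -2 - 16 = -18)
O(N) = -17*N (O(N) = -18*N + N = -17*N)
t(b) = -2 + 3*b² (t(b) = -2 + (3*b)*b = -2 + 3*b²)
(t(d) - 37)*O(3) = ((-2 + 3*0²) - 37)*(-17*3) = ((-2 + 3*0) - 37)*(-51) = ((-2 + 0) - 37)*(-51) = (-2 - 37)*(-51) = -39*(-51) = 1989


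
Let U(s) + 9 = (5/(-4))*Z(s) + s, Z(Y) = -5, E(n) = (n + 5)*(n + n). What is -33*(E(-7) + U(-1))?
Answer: -3201/4 ≈ -800.25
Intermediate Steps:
E(n) = 2*n*(5 + n) (E(n) = (5 + n)*(2*n) = 2*n*(5 + n))
U(s) = -11/4 + s (U(s) = -9 + ((5/(-4))*(-5) + s) = -9 + ((5*(-¼))*(-5) + s) = -9 + (-5/4*(-5) + s) = -9 + (25/4 + s) = -11/4 + s)
-33*(E(-7) + U(-1)) = -33*(2*(-7)*(5 - 7) + (-11/4 - 1)) = -33*(2*(-7)*(-2) - 15/4) = -33*(28 - 15/4) = -33*97/4 = -3201/4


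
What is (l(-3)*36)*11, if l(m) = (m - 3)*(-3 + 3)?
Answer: 0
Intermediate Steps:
l(m) = 0 (l(m) = (-3 + m)*0 = 0)
(l(-3)*36)*11 = (0*36)*11 = 0*11 = 0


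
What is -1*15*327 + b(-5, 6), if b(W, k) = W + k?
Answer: -4904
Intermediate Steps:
-1*15*327 + b(-5, 6) = -1*15*327 + (-5 + 6) = -15*327 + 1 = -4905 + 1 = -4904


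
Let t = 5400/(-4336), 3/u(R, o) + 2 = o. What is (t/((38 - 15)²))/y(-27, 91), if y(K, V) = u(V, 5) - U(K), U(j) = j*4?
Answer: -675/31252262 ≈ -2.1598e-5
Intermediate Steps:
u(R, o) = 3/(-2 + o)
U(j) = 4*j
y(K, V) = 1 - 4*K (y(K, V) = 3/(-2 + 5) - 4*K = 3/3 - 4*K = 3*(⅓) - 4*K = 1 - 4*K)
t = -675/542 (t = 5400*(-1/4336) = -675/542 ≈ -1.2454)
(t/((38 - 15)²))/y(-27, 91) = (-675/(542*(38 - 15)²))/(1 - 4*(-27)) = (-675/(542*(23²)))/(1 + 108) = -675/542/529/109 = -675/542*1/529*(1/109) = -675/286718*1/109 = -675/31252262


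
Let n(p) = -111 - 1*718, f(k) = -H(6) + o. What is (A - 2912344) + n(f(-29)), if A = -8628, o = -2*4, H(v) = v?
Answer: -2921801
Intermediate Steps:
o = -8
f(k) = -14 (f(k) = -1*6 - 8 = -6 - 8 = -14)
n(p) = -829 (n(p) = -111 - 718 = -829)
(A - 2912344) + n(f(-29)) = (-8628 - 2912344) - 829 = -2920972 - 829 = -2921801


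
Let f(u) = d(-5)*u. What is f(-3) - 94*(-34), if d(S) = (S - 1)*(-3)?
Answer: 3142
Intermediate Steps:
d(S) = 3 - 3*S (d(S) = (-1 + S)*(-3) = 3 - 3*S)
f(u) = 18*u (f(u) = (3 - 3*(-5))*u = (3 + 15)*u = 18*u)
f(-3) - 94*(-34) = 18*(-3) - 94*(-34) = -54 + 3196 = 3142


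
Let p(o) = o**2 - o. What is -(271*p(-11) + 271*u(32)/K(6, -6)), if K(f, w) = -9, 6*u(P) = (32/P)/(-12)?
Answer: -23180527/648 ≈ -35772.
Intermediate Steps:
u(P) = -4/(9*P) (u(P) = ((32/P)/(-12))/6 = ((32/P)*(-1/12))/6 = (-8/(3*P))/6 = -4/(9*P))
-(271*p(-11) + 271*u(32)/K(6, -6)) = -(271/648 - 2981*(-1 - 11)) = -271/(1/(-11*(-12) - 4/9*1/32*(-1/9))) = -271/(1/(132 - 1/72*(-1/9))) = -271/(1/(132 + 1/648)) = -271/(1/(85537/648)) = -271/648/85537 = -271*85537/648 = -23180527/648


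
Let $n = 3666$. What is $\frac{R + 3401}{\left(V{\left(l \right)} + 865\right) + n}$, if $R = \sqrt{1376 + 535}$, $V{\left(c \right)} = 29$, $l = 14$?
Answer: $\frac{179}{240} + \frac{7 \sqrt{39}}{4560} \approx 0.75542$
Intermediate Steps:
$R = 7 \sqrt{39}$ ($R = \sqrt{1911} = 7 \sqrt{39} \approx 43.715$)
$\frac{R + 3401}{\left(V{\left(l \right)} + 865\right) + n} = \frac{7 \sqrt{39} + 3401}{\left(29 + 865\right) + 3666} = \frac{3401 + 7 \sqrt{39}}{894 + 3666} = \frac{3401 + 7 \sqrt{39}}{4560} = \left(3401 + 7 \sqrt{39}\right) \frac{1}{4560} = \frac{179}{240} + \frac{7 \sqrt{39}}{4560}$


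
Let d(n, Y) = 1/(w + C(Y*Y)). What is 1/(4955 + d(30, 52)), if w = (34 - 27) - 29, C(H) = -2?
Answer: 24/118919 ≈ 0.00020182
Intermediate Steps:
w = -22 (w = 7 - 29 = -22)
d(n, Y) = -1/24 (d(n, Y) = 1/(-22 - 2) = 1/(-24) = -1/24)
1/(4955 + d(30, 52)) = 1/(4955 - 1/24) = 1/(118919/24) = 24/118919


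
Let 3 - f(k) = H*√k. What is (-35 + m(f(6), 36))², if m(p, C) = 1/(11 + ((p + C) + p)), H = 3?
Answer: 8226853020/6723649 - 1088424*√6/6723649 ≈ 1223.2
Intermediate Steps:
f(k) = 3 - 3*√k
m(p, C) = 1/(11 + C + 2*p) (m(p, C) = 1/(11 + ((C + p) + p)) = 1/(11 + (C + 2*p)) = 1/(11 + C + 2*p))
(-35 + m(f(6), 36))² = (-35 + 1/(11 + 36 + 2*(3 - 3*√6)))² = (-35 + 1/(11 + 36 + (6 - 6*√6)))² = (-35 + 1/(53 - 6*√6))²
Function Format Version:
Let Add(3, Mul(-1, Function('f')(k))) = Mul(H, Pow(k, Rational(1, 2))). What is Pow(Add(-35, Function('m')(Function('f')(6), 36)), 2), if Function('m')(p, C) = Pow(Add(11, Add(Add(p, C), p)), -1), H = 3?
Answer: Add(Rational(8226853020, 6723649), Mul(Rational(-1088424, 6723649), Pow(6, Rational(1, 2)))) ≈ 1223.2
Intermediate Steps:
Function('f')(k) = Add(3, Mul(-3, Pow(k, Rational(1, 2)))) (Function('f')(k) = Add(3, Mul(-1, Mul(3, Pow(k, Rational(1, 2))))) = Add(3, Mul(-3, Pow(k, Rational(1, 2)))))
Function('m')(p, C) = Pow(Add(11, C, Mul(2, p)), -1) (Function('m')(p, C) = Pow(Add(11, Add(Add(C, p), p)), -1) = Pow(Add(11, Add(C, Mul(2, p))), -1) = Pow(Add(11, C, Mul(2, p)), -1))
Pow(Add(-35, Function('m')(Function('f')(6), 36)), 2) = Pow(Add(-35, Pow(Add(11, 36, Mul(2, Add(3, Mul(-3, Pow(6, Rational(1, 2)))))), -1)), 2) = Pow(Add(-35, Pow(Add(11, 36, Add(6, Mul(-6, Pow(6, Rational(1, 2))))), -1)), 2) = Pow(Add(-35, Pow(Add(53, Mul(-6, Pow(6, Rational(1, 2)))), -1)), 2)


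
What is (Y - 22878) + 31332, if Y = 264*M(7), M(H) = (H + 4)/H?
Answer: 62082/7 ≈ 8868.9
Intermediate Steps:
M(H) = (4 + H)/H
Y = 2904/7 (Y = 264*((4 + 7)/7) = 264*((1/7)*11) = 264*(11/7) = 2904/7 ≈ 414.86)
(Y - 22878) + 31332 = (2904/7 - 22878) + 31332 = -157242/7 + 31332 = 62082/7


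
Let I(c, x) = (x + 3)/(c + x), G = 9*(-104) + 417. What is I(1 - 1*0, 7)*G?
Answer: -2595/4 ≈ -648.75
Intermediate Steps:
G = -519 (G = -936 + 417 = -519)
I(c, x) = (3 + x)/(c + x)
I(1 - 1*0, 7)*G = ((3 + 7)/((1 - 1*0) + 7))*(-519) = (10/((1 + 0) + 7))*(-519) = (10/(1 + 7))*(-519) = (10/8)*(-519) = ((⅛)*10)*(-519) = (5/4)*(-519) = -2595/4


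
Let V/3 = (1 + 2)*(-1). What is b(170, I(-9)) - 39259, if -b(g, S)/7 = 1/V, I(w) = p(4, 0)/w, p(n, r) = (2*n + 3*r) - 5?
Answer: -353324/9 ≈ -39258.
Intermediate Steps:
p(n, r) = -5 + 2*n + 3*r
V = -9 (V = 3*((1 + 2)*(-1)) = 3*(3*(-1)) = 3*(-3) = -9)
I(w) = 3/w (I(w) = (-5 + 2*4 + 3*0)/w = (-5 + 8 + 0)/w = 3/w)
b(g, S) = 7/9 (b(g, S) = -7/(-9) = -7*(-⅑) = 7/9)
b(170, I(-9)) - 39259 = 7/9 - 39259 = -353324/9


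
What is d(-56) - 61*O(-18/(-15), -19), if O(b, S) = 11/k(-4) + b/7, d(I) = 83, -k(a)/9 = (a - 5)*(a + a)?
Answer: 1668757/22680 ≈ 73.578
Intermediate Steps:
k(a) = -18*a*(-5 + a) (k(a) = -9*(a - 5)*(a + a) = -9*(-5 + a)*2*a = -18*a*(-5 + a))
O(b, S) = -11/648 + b/7 (O(b, S) = 11/((18*(-4)*(5 - 1*(-4)))) + b/7 = 11/((18*(-4)*(5 + 4))) + b*(⅐) = 11/((18*(-4)*9)) + b/7 = 11/(-648) + b/7 = 11*(-1/648) + b/7 = -11/648 + b/7)
d(-56) - 61*O(-18/(-15), -19) = 83 - 61*(-11/648 + (-18/(-15))/7) = 83 - 61*(-11/648 + (-18*(-1/15))/7) = 83 - 61*(-11/648 + (⅐)*(6/5)) = 83 - 61*(-11/648 + 6/35) = 83 - 61*3503/22680 = 83 - 213683/22680 = 1668757/22680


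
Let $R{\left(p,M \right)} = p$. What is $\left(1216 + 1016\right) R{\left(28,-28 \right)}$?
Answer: $62496$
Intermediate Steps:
$\left(1216 + 1016\right) R{\left(28,-28 \right)} = \left(1216 + 1016\right) 28 = 2232 \cdot 28 = 62496$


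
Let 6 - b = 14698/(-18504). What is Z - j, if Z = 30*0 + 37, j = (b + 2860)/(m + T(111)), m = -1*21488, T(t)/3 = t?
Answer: 7268387801/195726060 ≈ 37.135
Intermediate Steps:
b = 62861/9252 (b = 6 - 14698/(-18504) = 6 - 14698*(-1)/18504 = 6 - 1*(-7349/9252) = 6 + 7349/9252 = 62861/9252 ≈ 6.7943)
T(t) = 3*t
m = -21488
j = -26523581/195726060 (j = (62861/9252 + 2860)/(-21488 + 3*111) = 26523581/(9252*(-21488 + 333)) = (26523581/9252)/(-21155) = (26523581/9252)*(-1/21155) = -26523581/195726060 ≈ -0.13551)
Z = 37 (Z = 0 + 37 = 37)
Z - j = 37 - 1*(-26523581/195726060) = 37 + 26523581/195726060 = 7268387801/195726060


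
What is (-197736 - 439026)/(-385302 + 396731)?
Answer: -636762/11429 ≈ -55.715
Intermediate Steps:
(-197736 - 439026)/(-385302 + 396731) = -636762/11429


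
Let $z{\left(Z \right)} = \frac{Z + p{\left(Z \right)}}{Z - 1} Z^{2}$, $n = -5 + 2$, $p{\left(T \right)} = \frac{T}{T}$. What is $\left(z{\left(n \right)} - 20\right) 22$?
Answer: $-341$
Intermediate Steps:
$p{\left(T \right)} = 1$
$n = -3$
$z{\left(Z \right)} = \frac{Z^{2} \left(1 + Z\right)}{-1 + Z}$ ($z{\left(Z \right)} = \frac{Z + 1}{Z - 1} Z^{2} = \frac{1 + Z}{-1 + Z} Z^{2} = \frac{Z^{2} \left(1 + Z\right)}{-1 + Z}$)
$\left(z{\left(n \right)} - 20\right) 22 = \left(\frac{\left(-3\right)^{2} \left(1 - 3\right)}{-1 - 3} - 20\right) 22 = \left(9 \frac{1}{-4} \left(-2\right) - 20\right) 22 = \left(9 \left(- \frac{1}{4}\right) \left(-2\right) - 20\right) 22 = \left(\frac{9}{2} - 20\right) 22 = \left(- \frac{31}{2}\right) 22 = -341$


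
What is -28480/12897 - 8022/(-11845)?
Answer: -233885866/152764965 ≈ -1.5310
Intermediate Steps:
-28480/12897 - 8022/(-11845) = -28480*1/12897 - 8022*(-1/11845) = -28480/12897 + 8022/11845 = -233885866/152764965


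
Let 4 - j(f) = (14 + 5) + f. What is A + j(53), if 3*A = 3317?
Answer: 3113/3 ≈ 1037.7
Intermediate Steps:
j(f) = -15 - f (j(f) = 4 - ((14 + 5) + f) = 4 - (19 + f) = 4 + (-19 - f) = -15 - f)
A = 3317/3 (A = (1/3)*3317 = 3317/3 ≈ 1105.7)
A + j(53) = 3317/3 + (-15 - 1*53) = 3317/3 + (-15 - 53) = 3317/3 - 68 = 3113/3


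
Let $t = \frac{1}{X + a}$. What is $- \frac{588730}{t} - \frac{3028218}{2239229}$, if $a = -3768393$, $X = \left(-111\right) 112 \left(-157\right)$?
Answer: $\frac{2394785254563229512}{2239229} \approx 1.0695 \cdot 10^{12}$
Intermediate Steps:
$X = 1951824$ ($X = \left(-12432\right) \left(-157\right) = 1951824$)
$t = - \frac{1}{1816569}$ ($t = \frac{1}{1951824 - 3768393} = \frac{1}{-1816569} = - \frac{1}{1816569} \approx -5.5049 \cdot 10^{-7}$)
$- \frac{588730}{t} - \frac{3028218}{2239229} = - \frac{588730}{- \frac{1}{1816569}} - \frac{3028218}{2239229} = \left(-588730\right) \left(-1816569\right) - \frac{3028218}{2239229} = 1069468667370 - \frac{3028218}{2239229} = \frac{2394785254563229512}{2239229}$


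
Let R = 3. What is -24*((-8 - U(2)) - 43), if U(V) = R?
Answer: 1296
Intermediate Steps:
U(V) = 3
-24*((-8 - U(2)) - 43) = -24*((-8 - 1*3) - 43) = -24*((-8 - 3) - 43) = -24*(-11 - 43) = -24*(-54) = 1296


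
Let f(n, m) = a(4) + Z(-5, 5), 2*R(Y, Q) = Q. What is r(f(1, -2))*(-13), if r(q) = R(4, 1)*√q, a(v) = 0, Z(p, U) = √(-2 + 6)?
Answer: -13*√2/2 ≈ -9.1924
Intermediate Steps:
R(Y, Q) = Q/2
Z(p, U) = 2 (Z(p, U) = √4 = 2)
f(n, m) = 2 (f(n, m) = 0 + 2 = 2)
r(q) = √q/2 (r(q) = ((½)*1)*√q = √q/2)
r(f(1, -2))*(-13) = (√2/2)*(-13) = -13*√2/2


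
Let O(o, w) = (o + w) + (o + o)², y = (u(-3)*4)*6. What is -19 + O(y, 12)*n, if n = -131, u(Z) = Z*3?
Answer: -24421039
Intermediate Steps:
u(Z) = 3*Z
y = -216 (y = ((3*(-3))*4)*6 = -9*4*6 = -36*6 = -216)
O(o, w) = o + w + 4*o² (O(o, w) = (o + w) + (2*o)² = (o + w) + 4*o² = o + w + 4*o²)
-19 + O(y, 12)*n = -19 + (-216 + 12 + 4*(-216)²)*(-131) = -19 + (-216 + 12 + 4*46656)*(-131) = -19 + (-216 + 12 + 186624)*(-131) = -19 + 186420*(-131) = -19 - 24421020 = -24421039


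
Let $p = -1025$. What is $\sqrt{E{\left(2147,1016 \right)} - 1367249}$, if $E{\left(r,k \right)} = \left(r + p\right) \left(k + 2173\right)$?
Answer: $\sqrt{2210809} \approx 1486.9$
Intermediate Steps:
$E{\left(r,k \right)} = \left(-1025 + r\right) \left(2173 + k\right)$ ($E{\left(r,k \right)} = \left(r - 1025\right) \left(k + 2173\right) = \left(-1025 + r\right) \left(2173 + k\right)$)
$\sqrt{E{\left(2147,1016 \right)} - 1367249} = \sqrt{\left(-2227325 - 1041400 + 2173 \cdot 2147 + 1016 \cdot 2147\right) - 1367249} = \sqrt{\left(-2227325 - 1041400 + 4665431 + 2181352\right) - 1367249} = \sqrt{3578058 - 1367249} = \sqrt{2210809}$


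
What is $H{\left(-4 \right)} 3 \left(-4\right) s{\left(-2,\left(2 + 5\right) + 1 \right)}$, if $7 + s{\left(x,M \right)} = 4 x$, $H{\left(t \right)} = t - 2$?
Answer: $-1080$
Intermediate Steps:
$H{\left(t \right)} = -2 + t$
$s{\left(x,M \right)} = -7 + 4 x$
$H{\left(-4 \right)} 3 \left(-4\right) s{\left(-2,\left(2 + 5\right) + 1 \right)} = \left(-2 - 4\right) 3 \left(-4\right) \left(-7 + 4 \left(-2\right)\right) = \left(-6\right) \left(-12\right) \left(-7 - 8\right) = 72 \left(-15\right) = -1080$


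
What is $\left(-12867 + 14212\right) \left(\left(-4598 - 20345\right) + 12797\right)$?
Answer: $-16336370$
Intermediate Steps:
$\left(-12867 + 14212\right) \left(\left(-4598 - 20345\right) + 12797\right) = 1345 \left(\left(-4598 - 20345\right) + 12797\right) = 1345 \left(-24943 + 12797\right) = 1345 \left(-12146\right) = -16336370$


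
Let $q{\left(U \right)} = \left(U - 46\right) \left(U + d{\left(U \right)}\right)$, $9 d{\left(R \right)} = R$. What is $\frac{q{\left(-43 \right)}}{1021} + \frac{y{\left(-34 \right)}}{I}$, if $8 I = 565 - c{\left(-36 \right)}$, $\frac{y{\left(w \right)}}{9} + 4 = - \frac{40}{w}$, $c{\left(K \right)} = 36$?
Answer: $\frac{312404926}{82636677} \approx 3.7805$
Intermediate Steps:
$y{\left(w \right)} = -36 - \frac{360}{w}$ ($y{\left(w \right)} = -36 + 9 \left(- \frac{40}{w}\right) = -36 - \frac{360}{w}$)
$I = \frac{529}{8}$ ($I = \frac{565 - 36}{8} = \frac{1}{8} \cdot 529 = \frac{529}{8} \approx 66.125$)
$d{\left(R \right)} = \frac{R}{9}$
$q{\left(U \right)} = \frac{10 U \left(-46 + U\right)}{9}$ ($q{\left(U \right)} = \left(U - 46\right) \left(U + \frac{U}{9}\right) = \left(-46 + U\right) \frac{10 U}{9} = \frac{10 U \left(-46 + U\right)}{9}$)
$\frac{q{\left(-43 \right)}}{1021} + \frac{y{\left(-34 \right)}}{I} = \frac{\frac{10}{9} \left(-43\right) \left(-46 - 43\right)}{1021} + \frac{-36 - \frac{360}{-34}}{\frac{529}{8}} = \frac{10}{9} \left(-43\right) \left(-89\right) \frac{1}{1021} + \left(-36 - - \frac{180}{17}\right) \frac{8}{529} = \frac{38270}{9} \cdot \frac{1}{1021} + \left(-36 + \frac{180}{17}\right) \frac{8}{529} = \frac{38270}{9189} - \frac{3456}{8993} = \frac{312404926}{82636677}$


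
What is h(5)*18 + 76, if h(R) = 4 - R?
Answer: 58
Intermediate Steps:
h(5)*18 + 76 = (4 - 1*5)*18 + 76 = (4 - 5)*18 + 76 = -1*18 + 76 = -18 + 76 = 58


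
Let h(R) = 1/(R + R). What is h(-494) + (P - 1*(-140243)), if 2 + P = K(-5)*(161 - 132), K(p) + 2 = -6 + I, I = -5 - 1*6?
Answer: 138013719/988 ≈ 1.3969e+5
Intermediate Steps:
I = -11 (I = -5 - 6 = -11)
K(p) = -19 (K(p) = -2 + (-6 - 11) = -2 - 17 = -19)
h(R) = 1/(2*R)
P = -553 (P = -2 - 19*(161 - 132) = -2 - 19*29 = -2 - 551 = -553)
h(-494) + (P - 1*(-140243)) = (1/2)/(-494) + (-553 - 1*(-140243)) = (1/2)*(-1/494) + (-553 + 140243) = -1/988 + 139690 = 138013719/988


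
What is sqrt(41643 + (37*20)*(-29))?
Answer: sqrt(20183) ≈ 142.07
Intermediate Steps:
sqrt(41643 + (37*20)*(-29)) = sqrt(41643 + 740*(-29)) = sqrt(41643 - 21460) = sqrt(20183)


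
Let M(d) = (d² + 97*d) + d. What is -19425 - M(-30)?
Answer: -17385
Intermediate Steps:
M(d) = d² + 98*d
-19425 - M(-30) = -19425 - (-30)*(98 - 30) = -19425 - (-30)*68 = -19425 - 1*(-2040) = -19425 + 2040 = -17385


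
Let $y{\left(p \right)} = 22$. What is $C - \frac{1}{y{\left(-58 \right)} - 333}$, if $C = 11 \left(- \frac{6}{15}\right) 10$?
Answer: $- \frac{13683}{311} \approx -43.997$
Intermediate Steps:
$C = -44$ ($C = 11 \left(\left(-6\right) \frac{1}{15}\right) 10 = 11 \left(- \frac{2}{5}\right) 10 = \left(- \frac{22}{5}\right) 10 = -44$)
$C - \frac{1}{y{\left(-58 \right)} - 333} = -44 - \frac{1}{22 - 333} = -44 - \frac{1}{-311} = -44 - - \frac{1}{311} = -44 + \frac{1}{311} = - \frac{13683}{311}$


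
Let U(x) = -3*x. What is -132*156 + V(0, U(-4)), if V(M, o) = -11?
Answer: -20603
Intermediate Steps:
-132*156 + V(0, U(-4)) = -132*156 - 11 = -20592 - 11 = -20603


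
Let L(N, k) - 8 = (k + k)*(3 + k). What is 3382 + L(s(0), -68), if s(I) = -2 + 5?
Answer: 12230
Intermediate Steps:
s(I) = 3
L(N, k) = 8 + 2*k*(3 + k) (L(N, k) = 8 + (k + k)*(3 + k) = 8 + (2*k)*(3 + k) = 8 + 2*k*(3 + k))
3382 + L(s(0), -68) = 3382 + (8 + 2*(-68)**2 + 6*(-68)) = 3382 + (8 + 2*4624 - 408) = 3382 + (8 + 9248 - 408) = 3382 + 8848 = 12230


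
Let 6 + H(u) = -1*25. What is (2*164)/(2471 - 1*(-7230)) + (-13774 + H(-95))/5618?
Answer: -132079601/54500218 ≈ -2.4235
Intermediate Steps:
H(u) = -31 (H(u) = -6 - 1*25 = -6 - 25 = -31)
(2*164)/(2471 - 1*(-7230)) + (-13774 + H(-95))/5618 = (2*164)/(2471 - 1*(-7230)) + (-13774 - 31)/5618 = 328/(2471 + 7230) - 13805*1/5618 = 328/9701 - 13805/5618 = -132079601/54500218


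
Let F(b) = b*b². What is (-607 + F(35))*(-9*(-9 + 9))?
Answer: 0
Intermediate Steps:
F(b) = b³
(-607 + F(35))*(-9*(-9 + 9)) = (-607 + 35³)*(-9*(-9 + 9)) = (-607 + 42875)*(-9*0) = 42268*0 = 0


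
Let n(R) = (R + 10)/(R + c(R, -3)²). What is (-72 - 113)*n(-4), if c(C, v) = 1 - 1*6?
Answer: -370/7 ≈ -52.857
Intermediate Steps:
c(C, v) = -5 (c(C, v) = 1 - 6 = -5)
n(R) = (10 + R)/(25 + R) (n(R) = (R + 10)/(R + (-5)²) = (10 + R)/(R + 25) = (10 + R)/(25 + R))
(-72 - 113)*n(-4) = (-72 - 113)*((10 - 4)/(25 - 4)) = -185*6/21 = -185*2/7 = -370/7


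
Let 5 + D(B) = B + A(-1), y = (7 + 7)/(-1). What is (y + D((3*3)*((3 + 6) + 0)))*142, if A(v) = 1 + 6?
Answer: 9798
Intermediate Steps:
A(v) = 7
y = -14 (y = 14*(-1) = -14)
D(B) = 2 + B (D(B) = -5 + (B + 7) = -5 + (7 + B) = 2 + B)
(y + D((3*3)*((3 + 6) + 0)))*142 = (-14 + (2 + (3*3)*((3 + 6) + 0)))*142 = (-14 + (2 + 9*(9 + 0)))*142 = (-14 + (2 + 9*9))*142 = (-14 + (2 + 81))*142 = (-14 + 83)*142 = 69*142 = 9798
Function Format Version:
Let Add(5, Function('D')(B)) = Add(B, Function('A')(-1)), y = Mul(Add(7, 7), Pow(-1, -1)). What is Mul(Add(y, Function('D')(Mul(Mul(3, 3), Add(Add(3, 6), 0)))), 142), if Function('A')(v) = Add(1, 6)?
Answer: 9798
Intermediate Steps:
Function('A')(v) = 7
y = -14 (y = Mul(14, -1) = -14)
Function('D')(B) = Add(2, B) (Function('D')(B) = Add(-5, Add(B, 7)) = Add(-5, Add(7, B)) = Add(2, B))
Mul(Add(y, Function('D')(Mul(Mul(3, 3), Add(Add(3, 6), 0)))), 142) = Mul(Add(-14, Add(2, Mul(Mul(3, 3), Add(Add(3, 6), 0)))), 142) = Mul(Add(-14, Add(2, Mul(9, Add(9, 0)))), 142) = Mul(Add(-14, Add(2, Mul(9, 9))), 142) = Mul(Add(-14, Add(2, 81)), 142) = Mul(Add(-14, 83), 142) = Mul(69, 142) = 9798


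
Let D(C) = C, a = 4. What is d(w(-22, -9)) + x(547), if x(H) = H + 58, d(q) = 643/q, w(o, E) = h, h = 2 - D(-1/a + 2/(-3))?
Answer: 28891/35 ≈ 825.46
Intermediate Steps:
h = 35/12 (h = 2 - (-1/4 + 2/(-3)) = 2 - (-1*1/4 + 2*(-1/3)) = 2 - (-1/4 - 2/3) = 2 - 1*(-11/12) = 2 + 11/12 = 35/12 ≈ 2.9167)
w(o, E) = 35/12
x(H) = 58 + H
d(w(-22, -9)) + x(547) = 643/(35/12) + (58 + 547) = 643*(12/35) + 605 = 7716/35 + 605 = 28891/35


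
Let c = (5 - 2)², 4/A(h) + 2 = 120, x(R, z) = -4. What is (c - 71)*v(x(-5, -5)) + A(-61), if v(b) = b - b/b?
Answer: 18292/59 ≈ 310.03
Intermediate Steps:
A(h) = 2/59 (A(h) = 4/(-2 + 120) = 4/118 = 4*(1/118) = 2/59)
c = 9 (c = 3² = 9)
v(b) = -1 + b (v(b) = b - 1*1 = b - 1 = -1 + b)
(c - 71)*v(x(-5, -5)) + A(-61) = (9 - 71)*(-1 - 4) + 2/59 = -62*(-5) + 2/59 = 310 + 2/59 = 18292/59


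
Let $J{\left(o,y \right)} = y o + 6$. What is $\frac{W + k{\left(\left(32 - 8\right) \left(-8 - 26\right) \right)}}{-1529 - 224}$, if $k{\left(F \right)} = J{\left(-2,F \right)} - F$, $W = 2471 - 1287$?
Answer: $- \frac{3638}{1753} \approx -2.0753$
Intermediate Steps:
$J{\left(o,y \right)} = 6 + o y$ ($J{\left(o,y \right)} = o y + 6 = 6 + o y$)
$W = 1184$ ($W = 2471 - 1287 = 1184$)
$k{\left(F \right)} = 6 - 3 F$ ($k{\left(F \right)} = \left(6 - 2 F\right) - F = 6 - 3 F$)
$\frac{W + k{\left(\left(32 - 8\right) \left(-8 - 26\right) \right)}}{-1529 - 224} = \frac{1184 - \left(-6 + 3 \left(32 - 8\right) \left(-8 - 26\right)\right)}{-1529 - 224} = \frac{1184 - \left(-6 + 3 \cdot 24 \left(-34\right)\right)}{-1753} = \left(1184 + \left(6 - -2448\right)\right) \left(- \frac{1}{1753}\right) = \left(1184 + \left(6 + 2448\right)\right) \left(- \frac{1}{1753}\right) = \left(1184 + 2454\right) \left(- \frac{1}{1753}\right) = 3638 \left(- \frac{1}{1753}\right) = - \frac{3638}{1753}$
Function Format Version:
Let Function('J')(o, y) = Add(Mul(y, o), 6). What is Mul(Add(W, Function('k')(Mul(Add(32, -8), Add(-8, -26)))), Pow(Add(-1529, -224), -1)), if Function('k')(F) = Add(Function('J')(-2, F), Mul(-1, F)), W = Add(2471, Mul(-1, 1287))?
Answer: Rational(-3638, 1753) ≈ -2.0753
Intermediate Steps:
Function('J')(o, y) = Add(6, Mul(o, y)) (Function('J')(o, y) = Add(Mul(o, y), 6) = Add(6, Mul(o, y)))
W = 1184 (W = Add(2471, -1287) = 1184)
Function('k')(F) = Add(6, Mul(-3, F)) (Function('k')(F) = Add(Add(6, Mul(-2, F)), Mul(-1, F)) = Add(6, Mul(-3, F)))
Mul(Add(W, Function('k')(Mul(Add(32, -8), Add(-8, -26)))), Pow(Add(-1529, -224), -1)) = Mul(Add(1184, Add(6, Mul(-3, Mul(Add(32, -8), Add(-8, -26))))), Pow(Add(-1529, -224), -1)) = Mul(Add(1184, Add(6, Mul(-3, Mul(24, -34)))), Pow(-1753, -1)) = Mul(Add(1184, Add(6, Mul(-3, -816))), Rational(-1, 1753)) = Mul(Add(1184, Add(6, 2448)), Rational(-1, 1753)) = Mul(Add(1184, 2454), Rational(-1, 1753)) = Mul(3638, Rational(-1, 1753)) = Rational(-3638, 1753)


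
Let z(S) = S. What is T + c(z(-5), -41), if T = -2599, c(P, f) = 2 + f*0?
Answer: -2597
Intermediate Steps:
c(P, f) = 2 (c(P, f) = 2 + 0 = 2)
T + c(z(-5), -41) = -2599 + 2 = -2597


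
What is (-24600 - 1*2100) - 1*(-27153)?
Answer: 453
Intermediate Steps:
(-24600 - 1*2100) - 1*(-27153) = (-24600 - 2100) + 27153 = -26700 + 27153 = 453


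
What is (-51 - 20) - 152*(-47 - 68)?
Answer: 17409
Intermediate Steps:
(-51 - 20) - 152*(-47 - 68) = -71 - 152*(-115) = -71 + 17480 = 17409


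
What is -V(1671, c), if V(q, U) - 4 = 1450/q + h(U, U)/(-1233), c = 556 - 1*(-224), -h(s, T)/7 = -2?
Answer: -3335276/686781 ≈ -4.8564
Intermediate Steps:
h(s, T) = 14 (h(s, T) = -7*(-2) = 14)
c = 780 (c = 556 + 224 = 780)
V(q, U) = 4918/1233 + 1450/q (V(q, U) = 4 + (1450/q + 14/(-1233)) = 4 + (1450/q + 14*(-1/1233)) = 4 + (1450/q - 14/1233) = 4 + (-14/1233 + 1450/q) = 4918/1233 + 1450/q)
-V(1671, c) = -(4918/1233 + 1450/1671) = -1*3335276/686781 = -3335276/686781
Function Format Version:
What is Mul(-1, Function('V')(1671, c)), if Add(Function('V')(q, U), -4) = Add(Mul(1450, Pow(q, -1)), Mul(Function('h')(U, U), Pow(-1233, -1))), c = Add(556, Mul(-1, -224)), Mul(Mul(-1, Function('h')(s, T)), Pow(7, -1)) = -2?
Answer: Rational(-3335276, 686781) ≈ -4.8564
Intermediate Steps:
Function('h')(s, T) = 14 (Function('h')(s, T) = Mul(-7, -2) = 14)
c = 780 (c = Add(556, 224) = 780)
Function('V')(q, U) = Add(Rational(4918, 1233), Mul(1450, Pow(q, -1))) (Function('V')(q, U) = Add(4, Add(Mul(1450, Pow(q, -1)), Mul(14, Pow(-1233, -1)))) = Add(4, Add(Mul(1450, Pow(q, -1)), Mul(14, Rational(-1, 1233)))) = Add(4, Add(Mul(1450, Pow(q, -1)), Rational(-14, 1233))) = Add(4, Add(Rational(-14, 1233), Mul(1450, Pow(q, -1)))) = Add(Rational(4918, 1233), Mul(1450, Pow(q, -1))))
Mul(-1, Function('V')(1671, c)) = Mul(-1, Add(Rational(4918, 1233), Mul(1450, Pow(1671, -1)))) = Mul(-1, Add(Rational(4918, 1233), Mul(1450, Rational(1, 1671)))) = Mul(-1, Add(Rational(4918, 1233), Rational(1450, 1671))) = Mul(-1, Rational(3335276, 686781)) = Rational(-3335276, 686781)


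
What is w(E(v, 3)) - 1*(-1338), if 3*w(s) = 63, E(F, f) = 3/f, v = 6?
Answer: 1359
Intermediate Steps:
w(s) = 21 (w(s) = (⅓)*63 = 21)
w(E(v, 3)) - 1*(-1338) = 21 - 1*(-1338) = 21 + 1338 = 1359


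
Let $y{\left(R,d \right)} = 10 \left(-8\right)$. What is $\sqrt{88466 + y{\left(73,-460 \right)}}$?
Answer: $\sqrt{88386} \approx 297.3$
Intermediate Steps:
$y{\left(R,d \right)} = -80$
$\sqrt{88466 + y{\left(73,-460 \right)}} = \sqrt{88466 - 80} = \sqrt{88386}$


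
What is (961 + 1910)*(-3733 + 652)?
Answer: -8845551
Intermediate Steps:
(961 + 1910)*(-3733 + 652) = 2871*(-3081) = -8845551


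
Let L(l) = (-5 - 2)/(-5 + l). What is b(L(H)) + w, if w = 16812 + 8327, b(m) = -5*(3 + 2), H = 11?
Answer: 25114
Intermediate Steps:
L(l) = -7/(-5 + l)
b(m) = -25 (b(m) = -5*5 = -25)
w = 25139
b(L(H)) + w = -25 + 25139 = 25114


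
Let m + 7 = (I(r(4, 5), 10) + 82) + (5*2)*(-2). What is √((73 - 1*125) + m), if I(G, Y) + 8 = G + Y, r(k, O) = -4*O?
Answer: I*√15 ≈ 3.873*I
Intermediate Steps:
I(G, Y) = -8 + G + Y (I(G, Y) = -8 + (G + Y) = -8 + G + Y)
m = 37 (m = -7 + (((-8 - 4*5 + 10) + 82) + (5*2)*(-2)) = -7 + (((-8 - 20 + 10) + 82) + 10*(-2)) = -7 + ((-18 + 82) - 20) = -7 + (64 - 20) = -7 + 44 = 37)
√((73 - 1*125) + m) = √((73 - 1*125) + 37) = √((73 - 125) + 37) = √(-52 + 37) = √(-15) = I*√15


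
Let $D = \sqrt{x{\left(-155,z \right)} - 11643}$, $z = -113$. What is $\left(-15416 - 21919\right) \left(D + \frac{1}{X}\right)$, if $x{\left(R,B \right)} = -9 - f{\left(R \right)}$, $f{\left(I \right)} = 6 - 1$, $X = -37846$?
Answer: $\frac{37335}{37846} - 37335 i \sqrt{11657} \approx 0.9865 - 4.031 \cdot 10^{6} i$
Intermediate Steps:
$f{\left(I \right)} = 5$
$x{\left(R,B \right)} = -14$ ($x{\left(R,B \right)} = -9 - 5 = -14$)
$D = i \sqrt{11657}$ ($D = \sqrt{-14 - 11643} = \sqrt{-11657} = i \sqrt{11657} \approx 107.97 i$)
$\left(-15416 - 21919\right) \left(D + \frac{1}{X}\right) = \left(-15416 - 21919\right) \left(i \sqrt{11657} + \frac{1}{-37846}\right) = - 37335 \left(i \sqrt{11657} - \frac{1}{37846}\right) = - 37335 \left(- \frac{1}{37846} + i \sqrt{11657}\right) = \frac{37335}{37846} - 37335 i \sqrt{11657}$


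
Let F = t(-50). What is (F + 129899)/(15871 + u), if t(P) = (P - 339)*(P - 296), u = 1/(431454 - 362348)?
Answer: 18278053258/1096781327 ≈ 16.665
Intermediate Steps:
u = 1/69106 ≈ 1.4471e-5
t(P) = (-339 + P)*(-296 + P)
F = 134594 (F = 100344 + (-50)**2 - 635*(-50) = 100344 + 2500 + 31750 = 134594)
(F + 129899)/(15871 + u) = (134594 + 129899)/(15871 + 1/69106) = 264493/(1096781327/69106) = 264493*(69106/1096781327) = 18278053258/1096781327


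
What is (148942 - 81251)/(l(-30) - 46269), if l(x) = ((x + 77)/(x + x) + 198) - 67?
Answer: -4061460/2768327 ≈ -1.4671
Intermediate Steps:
l(x) = 131 + (77 + x)/(2*x) (l(x) = ((77 + x)/((2*x)) + 198) - 67 = ((77 + x)*(1/(2*x)) + 198) - 67 = ((77 + x)/(2*x) + 198) - 67 = (198 + (77 + x)/(2*x)) - 67 = 131 + (77 + x)/(2*x))
(148942 - 81251)/(l(-30) - 46269) = (148942 - 81251)/((½)*(77 + 263*(-30))/(-30) - 46269) = 67691/((½)*(-1/30)*(77 - 7890) - 46269) = 67691/((½)*(-1/30)*(-7813) - 46269) = 67691/(7813/60 - 46269) = 67691/(-2768327/60) = 67691*(-60/2768327) = -4061460/2768327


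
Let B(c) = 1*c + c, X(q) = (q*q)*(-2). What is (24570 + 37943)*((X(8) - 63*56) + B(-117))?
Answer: -243175570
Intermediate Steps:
X(q) = -2*q² (X(q) = q²*(-2) = -2*q²)
B(c) = 2*c (B(c) = c + c = 2*c)
(24570 + 37943)*((X(8) - 63*56) + B(-117)) = (24570 + 37943)*((-2*8² - 63*56) + 2*(-117)) = 62513*((-2*64 - 3528) - 234) = 62513*((-128 - 3528) - 234) = 62513*(-3656 - 234) = 62513*(-3890) = -243175570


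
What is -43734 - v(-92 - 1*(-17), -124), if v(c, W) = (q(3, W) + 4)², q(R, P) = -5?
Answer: -43735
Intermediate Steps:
v(c, W) = 1 (v(c, W) = (-5 + 4)² = (-1)² = 1)
-43734 - v(-92 - 1*(-17), -124) = -43734 - 1*1 = -43734 - 1 = -43735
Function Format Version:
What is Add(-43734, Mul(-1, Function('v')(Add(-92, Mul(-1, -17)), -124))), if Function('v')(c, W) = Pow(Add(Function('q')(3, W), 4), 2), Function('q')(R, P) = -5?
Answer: -43735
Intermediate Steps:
Function('v')(c, W) = 1 (Function('v')(c, W) = Pow(Add(-5, 4), 2) = Pow(-1, 2) = 1)
Add(-43734, Mul(-1, Function('v')(Add(-92, Mul(-1, -17)), -124))) = Add(-43734, Mul(-1, 1)) = Add(-43734, -1) = -43735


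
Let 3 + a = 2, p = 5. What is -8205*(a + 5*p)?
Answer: -196920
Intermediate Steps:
a = -1 (a = -3 + 2 = -1)
-8205*(a + 5*p) = -8205*(-1 + 5*5) = -8205*(-1 + 25) = -8205*24 = -196920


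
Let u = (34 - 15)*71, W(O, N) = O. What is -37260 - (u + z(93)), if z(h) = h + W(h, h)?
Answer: -38795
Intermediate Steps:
u = 1349 (u = 19*71 = 1349)
z(h) = 2*h (z(h) = h + h = 2*h)
-37260 - (u + z(93)) = -37260 - (1349 + 2*93) = -37260 - (1349 + 186) = -37260 - 1*1535 = -37260 - 1535 = -38795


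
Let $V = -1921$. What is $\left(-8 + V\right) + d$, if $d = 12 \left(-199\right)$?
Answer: $-4317$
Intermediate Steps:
$d = -2388$
$\left(-8 + V\right) + d = \left(-8 - 1921\right) - 2388 = -1929 - 2388 = -4317$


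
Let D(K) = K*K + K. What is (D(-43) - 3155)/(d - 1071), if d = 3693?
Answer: -71/138 ≈ -0.51449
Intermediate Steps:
D(K) = K + K**2 (D(K) = K**2 + K = K + K**2)
(D(-43) - 3155)/(d - 1071) = (-43*(1 - 43) - 3155)/(3693 - 1071) = (-43*(-42) - 3155)/2622 = (1806 - 3155)*(1/2622) = -1349*1/2622 = -71/138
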